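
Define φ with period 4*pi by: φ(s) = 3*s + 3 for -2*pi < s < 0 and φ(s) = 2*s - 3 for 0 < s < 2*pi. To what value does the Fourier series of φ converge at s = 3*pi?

s = 3*pi differs from s = -pi by 1 full period(s), and the series is 4*pi-periodic.
φ is continuous at s = -pi with value 3 - 3*pi, so the series converges to 3 - 3*pi there.

3 - 3*pi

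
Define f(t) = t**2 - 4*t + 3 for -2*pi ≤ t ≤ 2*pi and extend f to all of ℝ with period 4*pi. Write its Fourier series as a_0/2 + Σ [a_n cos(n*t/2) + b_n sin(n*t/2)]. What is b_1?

-16

b_1 = (1/(2*pi)) ∫_{-2*pi}^{2*pi} f(t) sin(t/2) dt.
Integrating by parts twice (tabular method), an antiderivative of (t**2 - 4*t + 3) sin(t/2) is -2*t**2*cos(t/2) + 8*t*sin(t/2) + 8*t*cos(t/2) - 16*sin(t/2) + 10*cos(t/2); evaluating from -2*pi to 2*pi: ∫_{-2*pi}^{2*pi} (t**2 - 4*t + 3) sin(t/2) dt = (-16*pi - 10 + 8*pi**2) - (-10 + 16*pi + 8*pi**2) = -32*pi.
Hence b_1 = (1/(2*pi))·(-32*pi) = -16.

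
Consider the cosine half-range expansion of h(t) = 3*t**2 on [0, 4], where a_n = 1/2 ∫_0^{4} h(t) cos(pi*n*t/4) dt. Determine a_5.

a_5 = 1/2 ∫_0^{4} (3*t**2) cos(5*pi*t/4) dt.
Integrating by parts twice (tabular method), an antiderivative of (3*t**2) cos(5*pi*t/4) is 12*t**2*sin(5*pi*t/4)/(5*pi) + 96*t*cos(5*pi*t/4)/(25*pi**2) - 384*sin(5*pi*t/4)/(125*pi**3); evaluating from 0 to 4: ∫_{0}^{4} (3*t**2) cos(5*pi*t/4) dt = (-384/(25*pi**2)) - (0) = -384/(25*pi**2).
Hence a_5 = (1/2)·(-384/(25*pi**2)) = -192/(25*pi**2).

-192/(25*pi**2)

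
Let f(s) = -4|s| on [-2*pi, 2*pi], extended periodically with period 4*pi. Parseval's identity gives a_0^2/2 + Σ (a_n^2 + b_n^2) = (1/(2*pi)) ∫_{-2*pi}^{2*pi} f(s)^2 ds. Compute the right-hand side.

(1/(2*pi)) ∫_{-2*pi}^{2*pi} f(s)^2 ds = (1/(2*pi)) · (256*pi**3/3) = 128*pi**2/3.

128*pi**2/3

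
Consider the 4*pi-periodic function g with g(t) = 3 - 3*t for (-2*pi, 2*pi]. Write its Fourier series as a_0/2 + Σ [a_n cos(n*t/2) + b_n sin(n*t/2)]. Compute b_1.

b_1 = (1/(2*pi)) ∫_{-2*pi}^{2*pi} g(t) sin(t/2) dt.
Integrating by parts (boundary term plus one more integral), an antiderivative of (3 - 3*t) sin(t/2) is 6*t*cos(t/2) - 12*sin(t/2) - 6*cos(t/2); evaluating from -2*pi to 2*pi: ∫_{-2*pi}^{2*pi} (3 - 3*t) sin(t/2) dt = (6 - 12*pi) - (6 + 12*pi) = -24*pi.
Hence b_1 = (1/(2*pi))·(-24*pi) = -12.

-12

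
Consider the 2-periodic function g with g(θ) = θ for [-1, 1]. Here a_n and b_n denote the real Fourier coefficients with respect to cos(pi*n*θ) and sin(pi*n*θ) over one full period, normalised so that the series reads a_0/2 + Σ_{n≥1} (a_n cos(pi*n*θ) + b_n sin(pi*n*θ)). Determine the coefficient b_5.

b_5 = ∫_{-1}^{1} g(θ) sin(5*pi*θ) dθ.
g is odd and sin(5*pi*θ) is odd, so the integrand is even and b_5 = 2 ∫_0^{1} g(θ) sin(5*pi*θ) dθ.
Integrating by parts (boundary term plus one more integral), an antiderivative of (θ) sin(5*pi*θ) is -θ*cos(5*pi*θ)/(5*pi) + sin(5*pi*θ)/(25*pi**2); evaluating from 0 to 1: ∫_{0}^{1} (θ) sin(5*pi*θ) dθ = (1/(5*pi)) - (0) = 1/(5*pi).
Hence b_5 = 2·(1/(5*pi)) = 2/(5*pi).

2/(5*pi)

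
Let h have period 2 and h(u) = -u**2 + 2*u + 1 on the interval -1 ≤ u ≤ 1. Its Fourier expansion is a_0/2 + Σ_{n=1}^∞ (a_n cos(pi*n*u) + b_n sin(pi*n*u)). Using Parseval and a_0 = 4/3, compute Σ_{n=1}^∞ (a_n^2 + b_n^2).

128/45

Parseval: a_0^2/2 + Σ_{n≥1} (a_n^2+b_n^2) = ∫_{-1}^{1} h(u)^2 du = 56/15.
Subtract a_0^2/2 = 8/9: Σ (a_n^2+b_n^2) = 128/45.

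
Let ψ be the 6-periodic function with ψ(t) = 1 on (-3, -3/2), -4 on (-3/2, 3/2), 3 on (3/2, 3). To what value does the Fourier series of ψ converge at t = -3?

t = -3 differs from t = 3 by -1 full period(s), and the series is 6-periodic.
At t = 3 the one-sided limits are ψ(3^-) = 3 and ψ(3^+) = 1.
By Dirichlet's theorem the series converges to their average, [(3) + (1)]/2 = 2.

2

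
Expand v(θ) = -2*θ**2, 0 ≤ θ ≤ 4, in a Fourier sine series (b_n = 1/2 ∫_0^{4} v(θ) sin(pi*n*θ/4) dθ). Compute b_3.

b_3 = 1/2 ∫_0^{4} (-2*θ**2) sin(3*pi*θ/4) dθ.
Integrating by parts twice (tabular method), an antiderivative of (-2*θ**2) sin(3*pi*θ/4) is 8*θ**2*cos(3*pi*θ/4)/(3*pi) - 64*θ*sin(3*pi*θ/4)/(9*pi**2) - 256*cos(3*pi*θ/4)/(27*pi**3); evaluating from 0 to 4: ∫_{0}^{4} (-2*θ**2) sin(3*pi*θ/4) dθ = (128*(2 - 9*pi**2)/(27*pi**3)) - (-256/(27*pi**3)) = 128*(4 - 9*pi**2)/(27*pi**3).
Hence b_3 = (1/2)·(128*(4 - 9*pi**2)/(27*pi**3)) = 64*(4 - 9*pi**2)/(27*pi**3).

64*(4 - 9*pi**2)/(27*pi**3)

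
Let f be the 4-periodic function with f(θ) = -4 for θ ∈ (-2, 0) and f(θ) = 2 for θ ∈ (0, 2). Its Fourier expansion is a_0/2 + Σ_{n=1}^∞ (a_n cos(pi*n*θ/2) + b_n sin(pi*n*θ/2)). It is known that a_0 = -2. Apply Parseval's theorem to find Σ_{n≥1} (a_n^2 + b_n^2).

18

Parseval: a_0^2/2 + Σ_{n≥1} (a_n^2+b_n^2) = 1/2 ∫_{-2}^{2} f(θ)^2 dθ = 20.
Subtract a_0^2/2 = 2: Σ (a_n^2+b_n^2) = 18.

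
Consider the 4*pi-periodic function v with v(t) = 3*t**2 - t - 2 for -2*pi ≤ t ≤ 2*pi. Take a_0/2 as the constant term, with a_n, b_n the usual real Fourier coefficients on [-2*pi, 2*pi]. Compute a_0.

-4 + 8*pi**2

a_0 = (1/(2*pi)) ∫_{-2*pi}^{2*pi} v(t) dt = (1/(2*pi)) · (-8*pi + 16*pi**3) = -4 + 8*pi**2.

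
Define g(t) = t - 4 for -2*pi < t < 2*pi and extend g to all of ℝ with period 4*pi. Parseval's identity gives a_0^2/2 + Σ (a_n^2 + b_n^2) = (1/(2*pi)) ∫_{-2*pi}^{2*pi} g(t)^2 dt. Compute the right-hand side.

(1/(2*pi)) ∫_{-2*pi}^{2*pi} g(t)^2 dt = (1/(2*pi)) · (16*pi*(pi**2 + 12)/3) = 8*pi**2/3 + 32.

8*pi**2/3 + 32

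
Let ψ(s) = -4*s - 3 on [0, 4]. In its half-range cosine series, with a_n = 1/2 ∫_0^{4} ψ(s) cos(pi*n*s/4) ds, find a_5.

64/(25*pi**2)

a_5 = 1/2 ∫_0^{4} (-4*s - 3) cos(5*pi*s/4) ds.
Integrating by parts (boundary term plus one more integral), an antiderivative of (-4*s - 3) cos(5*pi*s/4) is -16*s*sin(5*pi*s/4)/(5*pi) - 12*sin(5*pi*s/4)/(5*pi) - 64*cos(5*pi*s/4)/(25*pi**2); evaluating from 0 to 4: ∫_{0}^{4} (-4*s - 3) cos(5*pi*s/4) ds = (64/(25*pi**2)) - (-64/(25*pi**2)) = 128/(25*pi**2).
Hence a_5 = (1/2)·(128/(25*pi**2)) = 64/(25*pi**2).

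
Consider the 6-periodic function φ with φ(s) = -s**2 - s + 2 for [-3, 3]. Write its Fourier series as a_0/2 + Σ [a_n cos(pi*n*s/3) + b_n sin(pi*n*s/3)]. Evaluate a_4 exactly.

a_4 = 1/3 ∫_{-3}^{3} φ(s) cos(4*pi*s/3) ds.
Integrating by parts twice (tabular method), an antiderivative of (-s**2 - s + 2) cos(4*pi*s/3) is -3*s**2*sin(4*pi*s/3)/(4*pi) - 3*s*sin(4*pi*s/3)/(4*pi) - 9*s*cos(4*pi*s/3)/(8*pi**2) + 27*sin(4*pi*s/3)/(32*pi**3) + 3*sin(4*pi*s/3)/(2*pi) - 9*cos(4*pi*s/3)/(16*pi**2); evaluating from -3 to 3: ∫_{-3}^{3} (-s**2 - s + 2) cos(4*pi*s/3) ds = (-63/(16*pi**2)) - (45/(16*pi**2)) = -27/(4*pi**2).
Hence a_4 = (1/3)·(-27/(4*pi**2)) = -9/(4*pi**2).

-9/(4*pi**2)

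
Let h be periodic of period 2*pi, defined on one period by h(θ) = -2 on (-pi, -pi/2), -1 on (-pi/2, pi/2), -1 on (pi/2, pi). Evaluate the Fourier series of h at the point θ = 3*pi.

θ = 3*pi differs from θ = pi by 1 full period(s), and the series is 2*pi-periodic.
At θ = pi the one-sided limits are h(pi^-) = -1 and h(pi^+) = -2.
By Dirichlet's theorem the series converges to their average, [(-1) + (-2)]/2 = -3/2.

-3/2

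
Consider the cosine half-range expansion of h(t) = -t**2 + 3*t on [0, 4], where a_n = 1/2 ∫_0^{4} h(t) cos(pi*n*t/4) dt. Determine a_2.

a_2 = 1/2 ∫_0^{4} (-t**2 + 3*t) cos(pi*t/2) dt.
Integrating by parts twice (tabular method), an antiderivative of (-t**2 + 3*t) cos(pi*t/2) is -2*t**2*sin(pi*t/2)/pi + 6*t*sin(pi*t/2)/pi - 8*t*cos(pi*t/2)/pi**2 + 16*sin(pi*t/2)/pi**3 + 12*cos(pi*t/2)/pi**2; evaluating from 0 to 4: ∫_{0}^{4} (-t**2 + 3*t) cos(pi*t/2) dt = (-20/pi**2) - (12/pi**2) = -32/pi**2.
Hence a_2 = (1/2)·(-32/pi**2) = -16/pi**2.

-16/pi**2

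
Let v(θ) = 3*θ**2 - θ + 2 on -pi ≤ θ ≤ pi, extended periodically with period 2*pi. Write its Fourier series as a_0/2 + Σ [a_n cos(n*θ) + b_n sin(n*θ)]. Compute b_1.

-2

b_1 = 1/pi ∫_{-pi}^{pi} v(θ) sin(θ) dθ.
Integrating by parts twice (tabular method), an antiderivative of (3*θ**2 - θ + 2) sin(θ) is -3*θ**2*cos(θ) + 6*θ*sin(θ) + θ*cos(θ) - sin(θ) + 4*cos(θ); evaluating from -pi to pi: ∫_{-pi}^{pi} (3*θ**2 - θ + 2) sin(θ) dθ = (-4 - pi + 3*pi**2) - (-4 + pi + 3*pi**2) = -2*pi.
Hence b_1 = (1/pi)·(-2*pi) = -2.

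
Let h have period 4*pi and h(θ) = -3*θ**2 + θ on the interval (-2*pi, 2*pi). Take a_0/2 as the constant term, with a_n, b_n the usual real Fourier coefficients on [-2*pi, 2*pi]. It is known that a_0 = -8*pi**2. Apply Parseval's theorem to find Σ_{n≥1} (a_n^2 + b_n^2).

Parseval: a_0^2/2 + Σ_{n≥1} (a_n^2+b_n^2) = (1/(2*pi)) ∫_{-2*pi}^{2*pi} h(θ)^2 dθ = 8*pi**2*(5 + 108*pi**2)/15.
Subtract a_0^2/2 = 32*pi**4: Σ (a_n^2+b_n^2) = 8*pi**2*(5 + 48*pi**2)/15.

8*pi**2*(5 + 48*pi**2)/15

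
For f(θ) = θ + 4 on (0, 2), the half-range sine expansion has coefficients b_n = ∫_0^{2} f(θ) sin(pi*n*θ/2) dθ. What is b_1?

b_1 = ∫_0^{2} (θ + 4) sin(pi*θ/2) dθ.
Integrating by parts (boundary term plus one more integral), an antiderivative of (θ + 4) sin(pi*θ/2) is -2*θ*cos(pi*θ/2)/pi + 4*sin(pi*θ/2)/pi**2 - 8*cos(pi*θ/2)/pi; evaluating from 0 to 2: ∫_{0}^{2} (θ + 4) sin(pi*θ/2) dθ = (12/pi) - (-8/pi) = 20/pi.
Hence b_1 = 20/pi.

20/pi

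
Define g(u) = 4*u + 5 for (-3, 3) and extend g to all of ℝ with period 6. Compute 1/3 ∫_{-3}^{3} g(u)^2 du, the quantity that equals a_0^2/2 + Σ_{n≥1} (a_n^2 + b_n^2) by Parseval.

1/3 ∫_{-3}^{3} g(u)^2 du = 1/3 · (438) = 146.

146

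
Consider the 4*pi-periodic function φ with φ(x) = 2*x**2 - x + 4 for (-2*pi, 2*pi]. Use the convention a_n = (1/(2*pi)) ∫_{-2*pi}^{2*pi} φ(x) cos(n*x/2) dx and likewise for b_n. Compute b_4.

b_4 = (1/(2*pi)) ∫_{-2*pi}^{2*pi} φ(x) sin(2*x) dx.
Integrating by parts twice (tabular method), an antiderivative of (2*x**2 - x + 4) sin(2*x) is -x**2*cos(2*x) + x*sin(2*x) + x*cos(2*x)/2 - sin(2*x)/4 - 3*cos(2*x)/2; evaluating from -2*pi to 2*pi: ∫_{-2*pi}^{2*pi} (2*x**2 - x + 4) sin(2*x) dx = (-4*pi**2 - 3/2 + pi) - (-4*pi**2 - pi - 3/2) = 2*pi.
Hence b_4 = (1/(2*pi))·(2*pi) = 1.

1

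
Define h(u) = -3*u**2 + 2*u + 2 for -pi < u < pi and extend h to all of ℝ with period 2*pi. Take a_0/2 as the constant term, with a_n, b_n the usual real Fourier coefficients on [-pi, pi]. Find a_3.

4/3

a_3 = 1/pi ∫_{-pi}^{pi} h(u) cos(3*u) du.
Integrating by parts twice (tabular method), an antiderivative of (-3*u**2 + 2*u + 2) cos(3*u) is -u**2*sin(3*u) + 2*u*sin(3*u)/3 - 2*u*cos(3*u)/3 + 8*sin(3*u)/9 + 2*cos(3*u)/9; evaluating from -pi to pi: ∫_{-pi}^{pi} (-3*u**2 + 2*u + 2) cos(3*u) du = (-2/9 + 2*pi/3) - (-2*pi/3 - 2/9) = 4*pi/3.
Hence a_3 = (1/pi)·(4*pi/3) = 4/3.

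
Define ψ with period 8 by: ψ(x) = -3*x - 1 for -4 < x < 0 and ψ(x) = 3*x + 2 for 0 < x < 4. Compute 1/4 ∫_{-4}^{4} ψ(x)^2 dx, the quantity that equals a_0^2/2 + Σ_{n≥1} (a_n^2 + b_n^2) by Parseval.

1/4 ∫_{-4}^{4} ψ(x)^2 dx = 1/4 · (452) = 113.

113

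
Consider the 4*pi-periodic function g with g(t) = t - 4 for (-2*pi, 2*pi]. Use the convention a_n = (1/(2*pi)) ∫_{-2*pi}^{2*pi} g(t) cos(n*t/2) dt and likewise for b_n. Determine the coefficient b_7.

4/7

b_7 = (1/(2*pi)) ∫_{-2*pi}^{2*pi} g(t) sin(7*t/2) dt.
Integrating by parts (boundary term plus one more integral), an antiderivative of (t - 4) sin(7*t/2) is -2*t*cos(7*t/2)/7 + 4*sin(7*t/2)/49 + 8*cos(7*t/2)/7; evaluating from -2*pi to 2*pi: ∫_{-2*pi}^{2*pi} (t - 4) sin(7*t/2) dt = (-8/7 + 4*pi/7) - (-4*pi/7 - 8/7) = 8*pi/7.
Hence b_7 = (1/(2*pi))·(8*pi/7) = 4/7.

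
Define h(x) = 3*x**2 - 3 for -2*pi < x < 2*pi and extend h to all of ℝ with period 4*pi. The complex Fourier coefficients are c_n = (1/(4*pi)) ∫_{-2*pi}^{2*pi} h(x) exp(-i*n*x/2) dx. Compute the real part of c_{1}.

Since h is real-valued, Re(c_{1}) = (1/(4*pi)) ∫_{-2*pi}^{2*pi} h(x) cos(x/2) dx = a_{1}/2.
h is even and cos(x/2) is even, so the integrand is even: ∫_{-2*pi}^{2*pi} h(x) cos(x/2) dx = 2∫_0^{2*pi} h(x) cos(x/2) dx.
Integrating by parts twice (tabular method), an antiderivative of (3*x**2 - 3) cos(x/2) is 6*x**2*sin(x/2) + 24*x*cos(x/2) - 54*sin(x/2); evaluating from 0 to 2*pi: ∫_{0}^{2*pi} (3*x**2 - 3) cos(x/2) dx = (-48*pi) - (0) = -48*pi.
So ∫_{-2*pi}^{2*pi} h(x) cos(x/2) dx = -96*pi.
Hence Re(c_{1}) = (1/(4*pi))·(-96*pi) = -24.

-24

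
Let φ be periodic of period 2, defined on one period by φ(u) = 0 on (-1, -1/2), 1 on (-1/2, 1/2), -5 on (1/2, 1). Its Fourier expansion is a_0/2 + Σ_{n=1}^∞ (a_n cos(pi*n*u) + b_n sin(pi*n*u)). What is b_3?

-5/(3*pi)

b_3 = ∫_{-1}^{1} φ(u) sin(3*pi*u) du.
Split the integral at the breakpoints.
∫_{-1}^{-1/2} (0) sin(3*pi*u) du = 0.
Directly, an antiderivative of (1) sin(3*pi*u) is -cos(3*pi*u)/(3*pi); evaluating from -1/2 to 1/2: ∫_{-1/2}^{1/2} (1) sin(3*pi*u) du = (0) - (0) = 0.
Directly, an antiderivative of (-5) sin(3*pi*u) is 5*cos(3*pi*u)/(3*pi); evaluating from 1/2 to 1: ∫_{1/2}^{1} (-5) sin(3*pi*u) du = (-5/(3*pi)) - (0) = -5/(3*pi).
Summing the pieces gives b_3 = -5/(3*pi).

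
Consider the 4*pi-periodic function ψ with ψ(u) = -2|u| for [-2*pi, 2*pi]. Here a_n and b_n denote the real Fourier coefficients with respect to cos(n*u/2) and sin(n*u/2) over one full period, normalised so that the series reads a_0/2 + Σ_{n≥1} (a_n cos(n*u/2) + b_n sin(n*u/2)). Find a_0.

a_0 = (1/(2*pi)) ∫_{-2*pi}^{2*pi} ψ(u) du = (1/(2*pi)) · (-8*pi**2) = -4*pi.

-4*pi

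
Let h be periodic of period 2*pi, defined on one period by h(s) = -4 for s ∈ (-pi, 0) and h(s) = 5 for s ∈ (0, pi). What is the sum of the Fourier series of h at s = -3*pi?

1/2

s = -3*pi differs from s = -pi by -1 full period(s), and the series is 2*pi-periodic.
At s = -pi the one-sided limits are h(-pi^-) = 5 and h(-pi^+) = -4.
By Dirichlet's theorem the series converges to their average, [(5) + (-4)]/2 = 1/2.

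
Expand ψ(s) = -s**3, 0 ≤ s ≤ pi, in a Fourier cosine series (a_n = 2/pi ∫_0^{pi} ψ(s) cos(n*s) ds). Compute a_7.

a_7 = 2/pi ∫_0^{pi} (-s**3) cos(7*s) ds.
Integrating by parts three times (tabular method), an antiderivative of (-s**3) cos(7*s) is -s**3*sin(7*s)/7 - 3*s**2*cos(7*s)/49 + 6*s*sin(7*s)/343 + 6*cos(7*s)/2401; evaluating from 0 to pi: ∫_{0}^{pi} (-s**3) cos(7*s) ds = (-6/2401 + 3*pi**2/49) - (6/2401) = -12/2401 + 3*pi**2/49.
Hence a_7 = (2/pi)·(-12/2401 + 3*pi**2/49) = 6*(-4 + 49*pi**2)/(2401*pi).

6*(-4 + 49*pi**2)/(2401*pi)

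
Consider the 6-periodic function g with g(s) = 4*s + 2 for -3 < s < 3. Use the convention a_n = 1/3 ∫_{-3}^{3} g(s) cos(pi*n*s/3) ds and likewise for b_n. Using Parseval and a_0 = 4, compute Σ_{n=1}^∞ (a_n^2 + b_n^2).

96

Parseval: a_0^2/2 + Σ_{n≥1} (a_n^2+b_n^2) = 1/3 ∫_{-3}^{3} g(s)^2 ds = 104.
Subtract a_0^2/2 = 8: Σ (a_n^2+b_n^2) = 96.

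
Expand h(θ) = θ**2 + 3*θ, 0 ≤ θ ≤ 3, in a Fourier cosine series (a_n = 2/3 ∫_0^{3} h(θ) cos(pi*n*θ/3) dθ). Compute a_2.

9/pi**2

a_2 = 2/3 ∫_0^{3} (θ**2 + 3*θ) cos(2*pi*θ/3) dθ.
Integrating by parts twice (tabular method), an antiderivative of (θ**2 + 3*θ) cos(2*pi*θ/3) is 3*θ**2*sin(2*pi*θ/3)/(2*pi) + 9*θ*sin(2*pi*θ/3)/(2*pi) + 9*θ*cos(2*pi*θ/3)/(2*pi**2) - 27*sin(2*pi*θ/3)/(4*pi**3) + 27*cos(2*pi*θ/3)/(4*pi**2); evaluating from 0 to 3: ∫_{0}^{3} (θ**2 + 3*θ) cos(2*pi*θ/3) dθ = (81/(4*pi**2)) - (27/(4*pi**2)) = 27/(2*pi**2).
Hence a_2 = (2/3)·(27/(2*pi**2)) = 9/pi**2.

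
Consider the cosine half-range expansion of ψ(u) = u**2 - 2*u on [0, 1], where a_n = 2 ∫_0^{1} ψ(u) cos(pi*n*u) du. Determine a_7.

4/(49*pi**2)

a_7 = 2 ∫_0^{1} (u**2 - 2*u) cos(7*pi*u) du.
Integrating by parts twice (tabular method), an antiderivative of (u**2 - 2*u) cos(7*pi*u) is u**2*sin(7*pi*u)/(7*pi) - 2*u*sin(7*pi*u)/(7*pi) + 2*u*cos(7*pi*u)/(49*pi**2) - 2*sin(7*pi*u)/(343*pi**3) - 2*cos(7*pi*u)/(49*pi**2); evaluating from 0 to 1: ∫_{0}^{1} (u**2 - 2*u) cos(7*pi*u) du = (0) - (-2/(49*pi**2)) = 2/(49*pi**2).
Hence a_7 = 2·(2/(49*pi**2)) = 4/(49*pi**2).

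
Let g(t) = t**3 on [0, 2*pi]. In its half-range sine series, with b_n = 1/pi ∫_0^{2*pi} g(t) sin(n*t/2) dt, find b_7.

-96/343 + 16*pi**2/7

b_7 = 1/pi ∫_0^{2*pi} (t**3) sin(7*t/2) dt.
Integrating by parts three times (tabular method), an antiderivative of (t**3) sin(7*t/2) is -2*t**3*cos(7*t/2)/7 + 12*t**2*sin(7*t/2)/49 + 48*t*cos(7*t/2)/343 - 96*sin(7*t/2)/2401; evaluating from 0 to 2*pi: ∫_{0}^{2*pi} (t**3) sin(7*t/2) dt = (16*pi*(-6 + 49*pi**2)/343) - (0) = 16*pi*(-6 + 49*pi**2)/343.
Hence b_7 = (1/pi)·(16*pi*(-6 + 49*pi**2)/343) = -96/343 + 16*pi**2/7.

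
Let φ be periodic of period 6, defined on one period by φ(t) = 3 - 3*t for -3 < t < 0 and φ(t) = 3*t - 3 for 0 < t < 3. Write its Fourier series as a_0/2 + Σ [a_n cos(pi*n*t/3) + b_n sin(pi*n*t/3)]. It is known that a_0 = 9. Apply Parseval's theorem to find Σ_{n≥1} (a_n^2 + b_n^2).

63/2

Parseval: a_0^2/2 + Σ_{n≥1} (a_n^2+b_n^2) = 1/3 ∫_{-3}^{3} φ(t)^2 dt = 72.
Subtract a_0^2/2 = 81/2: Σ (a_n^2+b_n^2) = 63/2.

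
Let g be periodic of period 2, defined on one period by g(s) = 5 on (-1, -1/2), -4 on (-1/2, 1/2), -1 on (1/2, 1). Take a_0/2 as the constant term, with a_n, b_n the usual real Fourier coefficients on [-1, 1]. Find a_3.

a_3 = ∫_{-1}^{1} g(s) cos(3*pi*s) ds.
Split the integral at the breakpoints.
Directly, an antiderivative of (5) cos(3*pi*s) is 5*sin(3*pi*s)/(3*pi); evaluating from -1 to -1/2: ∫_{-1}^{-1/2} (5) cos(3*pi*s) ds = (5/(3*pi)) - (0) = 5/(3*pi).
Directly, an antiderivative of (-4) cos(3*pi*s) is -4*sin(3*pi*s)/(3*pi); evaluating from -1/2 to 1/2: ∫_{-1/2}^{1/2} (-4) cos(3*pi*s) ds = (4/(3*pi)) - (-4/(3*pi)) = 8/(3*pi).
Directly, an antiderivative of (-1) cos(3*pi*s) is -sin(3*pi*s)/(3*pi); evaluating from 1/2 to 1: ∫_{1/2}^{1} (-1) cos(3*pi*s) ds = (0) - (1/(3*pi)) = -1/(3*pi).
Summing the pieces gives a_3 = 4/pi.

4/pi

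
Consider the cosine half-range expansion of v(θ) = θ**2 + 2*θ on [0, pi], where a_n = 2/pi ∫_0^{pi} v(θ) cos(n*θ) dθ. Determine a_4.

a_4 = 2/pi ∫_0^{pi} (θ**2 + 2*θ) cos(4*θ) dθ.
Integrating by parts twice (tabular method), an antiderivative of (θ**2 + 2*θ) cos(4*θ) is θ**2*sin(4*θ)/4 + θ*sin(4*θ)/2 + θ*cos(4*θ)/8 - sin(4*θ)/32 + cos(4*θ)/8; evaluating from 0 to pi: ∫_{0}^{pi} (θ**2 + 2*θ) cos(4*θ) dθ = (1/8 + pi/8) - (1/8) = pi/8.
Hence a_4 = (2/pi)·(pi/8) = 1/4.

1/4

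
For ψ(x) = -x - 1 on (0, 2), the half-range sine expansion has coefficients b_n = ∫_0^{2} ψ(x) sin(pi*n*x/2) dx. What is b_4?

1/pi

b_4 = ∫_0^{2} (-x - 1) sin(2*pi*x) dx.
Integrating by parts (boundary term plus one more integral), an antiderivative of (-x - 1) sin(2*pi*x) is x*cos(2*pi*x)/(2*pi) - sin(2*pi*x)/(4*pi**2) + cos(2*pi*x)/(2*pi); evaluating from 0 to 2: ∫_{0}^{2} (-x - 1) sin(2*pi*x) dx = (3/(2*pi)) - (1/(2*pi)) = 1/pi.
Hence b_4 = 1/pi.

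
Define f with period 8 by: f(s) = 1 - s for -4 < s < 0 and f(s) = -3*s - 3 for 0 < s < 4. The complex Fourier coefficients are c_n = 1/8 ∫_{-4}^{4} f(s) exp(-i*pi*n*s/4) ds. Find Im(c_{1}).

12/pi

Since f is real-valued, Im(c_{1}) = -1/8 ∫_{-4}^{4} f(s) sin(pi*s/4) ds = -b_{1}/2.
Split the integral at the breakpoints.
Integrating by parts (boundary term plus one more integral), an antiderivative of (1 - s) sin(pi*s/4) is 4*s*cos(pi*s/4)/pi - 16*sin(pi*s/4)/pi**2 - 4*cos(pi*s/4)/pi; evaluating from -4 to 0: ∫_{-4}^{0} (1 - s) sin(pi*s/4) ds = (-4/pi) - (20/pi) = -24/pi.
Integrating by parts (boundary term plus one more integral), an antiderivative of (-3*s - 3) sin(pi*s/4) is 12*s*cos(pi*s/4)/pi - 48*sin(pi*s/4)/pi**2 + 12*cos(pi*s/4)/pi; evaluating from 0 to 4: ∫_{0}^{4} (-3*s - 3) sin(pi*s/4) ds = (-60/pi) - (12/pi) = -72/pi.
So ∫_{-4}^{4} f(s) sin(pi*s/4) ds = -96/pi.
Hence Im(c_{1}) = (-1/8)·(-96/pi) = 12/pi.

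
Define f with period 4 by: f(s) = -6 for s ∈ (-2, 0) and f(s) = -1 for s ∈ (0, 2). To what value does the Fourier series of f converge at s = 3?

-6

s = 3 differs from s = -1 by 1 full period(s), and the series is 4-periodic.
f is continuous at s = -1 with value -6, so the series converges to -6 there.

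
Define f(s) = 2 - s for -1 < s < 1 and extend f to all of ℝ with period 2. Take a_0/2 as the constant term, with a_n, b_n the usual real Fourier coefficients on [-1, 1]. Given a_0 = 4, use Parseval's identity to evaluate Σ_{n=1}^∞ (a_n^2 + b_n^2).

2/3

Parseval: a_0^2/2 + Σ_{n≥1} (a_n^2+b_n^2) = ∫_{-1}^{1} f(s)^2 ds = 26/3.
Subtract a_0^2/2 = 8: Σ (a_n^2+b_n^2) = 2/3.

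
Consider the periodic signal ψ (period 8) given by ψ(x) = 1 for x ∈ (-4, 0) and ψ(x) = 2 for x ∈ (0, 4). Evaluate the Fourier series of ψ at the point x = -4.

3/2

At x = -4 the one-sided limits are ψ(-4^-) = 2 and ψ(-4^+) = 1.
By Dirichlet's theorem the series converges to their average, [(2) + (1)]/2 = 3/2.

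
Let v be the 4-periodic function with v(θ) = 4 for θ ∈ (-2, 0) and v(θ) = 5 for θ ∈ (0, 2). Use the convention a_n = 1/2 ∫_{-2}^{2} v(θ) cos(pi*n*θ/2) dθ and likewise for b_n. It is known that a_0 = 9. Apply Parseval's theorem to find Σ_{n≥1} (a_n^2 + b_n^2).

Parseval: a_0^2/2 + Σ_{n≥1} (a_n^2+b_n^2) = 1/2 ∫_{-2}^{2} v(θ)^2 dθ = 41.
Subtract a_0^2/2 = 81/2: Σ (a_n^2+b_n^2) = 1/2.

1/2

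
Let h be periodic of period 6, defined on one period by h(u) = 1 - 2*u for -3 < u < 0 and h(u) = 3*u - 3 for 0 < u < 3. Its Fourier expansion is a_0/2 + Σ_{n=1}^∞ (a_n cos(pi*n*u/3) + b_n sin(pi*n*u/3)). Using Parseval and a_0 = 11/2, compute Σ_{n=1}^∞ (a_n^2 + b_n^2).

Parseval: a_0^2/2 + Σ_{n≥1} (a_n^2+b_n^2) = 1/3 ∫_{-3}^{3} h(u)^2 du = 28.
Subtract a_0^2/2 = 121/8: Σ (a_n^2+b_n^2) = 103/8.

103/8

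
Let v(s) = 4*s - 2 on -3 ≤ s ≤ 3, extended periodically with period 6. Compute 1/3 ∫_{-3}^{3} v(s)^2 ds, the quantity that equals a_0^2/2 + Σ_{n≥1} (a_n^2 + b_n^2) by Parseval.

104

1/3 ∫_{-3}^{3} v(s)^2 ds = 1/3 · (312) = 104.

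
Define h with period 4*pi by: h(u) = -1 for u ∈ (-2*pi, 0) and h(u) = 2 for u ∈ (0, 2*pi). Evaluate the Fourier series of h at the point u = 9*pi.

u = 9*pi differs from u = pi by 2 full period(s), and the series is 4*pi-periodic.
h is continuous at u = pi with value 2, so the series converges to 2 there.

2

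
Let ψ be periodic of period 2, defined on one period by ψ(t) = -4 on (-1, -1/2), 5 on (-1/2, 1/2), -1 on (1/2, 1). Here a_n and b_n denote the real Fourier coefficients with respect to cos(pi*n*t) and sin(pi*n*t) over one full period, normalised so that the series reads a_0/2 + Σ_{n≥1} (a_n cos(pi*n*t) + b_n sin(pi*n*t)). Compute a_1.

15/pi

a_1 = ∫_{-1}^{1} ψ(t) cos(pi*t) dt.
Split the integral at the breakpoints.
Directly, an antiderivative of (-4) cos(pi*t) is -4*sin(pi*t)/pi; evaluating from -1 to -1/2: ∫_{-1}^{-1/2} (-4) cos(pi*t) dt = (4/pi) - (0) = 4/pi.
Directly, an antiderivative of (5) cos(pi*t) is 5*sin(pi*t)/pi; evaluating from -1/2 to 1/2: ∫_{-1/2}^{1/2} (5) cos(pi*t) dt = (5/pi) - (-5/pi) = 10/pi.
Directly, an antiderivative of (-1) cos(pi*t) is -sin(pi*t)/pi; evaluating from 1/2 to 1: ∫_{1/2}^{1} (-1) cos(pi*t) dt = (0) - (-1/pi) = 1/pi.
Summing the pieces gives a_1 = 15/pi.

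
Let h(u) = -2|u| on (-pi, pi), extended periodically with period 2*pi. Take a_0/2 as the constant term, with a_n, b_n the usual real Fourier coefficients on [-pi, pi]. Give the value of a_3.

a_3 = 1/pi ∫_{-pi}^{pi} h(u) cos(3*u) du.
h is even and cos(3*u) is even, so the integrand is even and a_3 = 2/pi ∫_0^{pi} h(u) cos(3*u) du.
Integrating by parts (boundary term plus one more integral), an antiderivative of (-2*u) cos(3*u) is -2*u*sin(3*u)/3 - 2*cos(3*u)/9; evaluating from 0 to pi: ∫_{0}^{pi} (-2*u) cos(3*u) du = (2/9) - (-2/9) = 4/9.
Hence a_3 = (2/pi)·(4/9) = 8/(9*pi).

8/(9*pi)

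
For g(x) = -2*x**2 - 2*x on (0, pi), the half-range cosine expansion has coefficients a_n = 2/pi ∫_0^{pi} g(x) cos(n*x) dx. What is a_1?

a_1 = 2/pi ∫_0^{pi} (-2*x**2 - 2*x) cos(x) dx.
Integrating by parts twice (tabular method), an antiderivative of (-2*x**2 - 2*x) cos(x) is -2*x**2*sin(x) - 2*x*sin(x) - 4*x*cos(x) + 4*sin(x) - 2*cos(x); evaluating from 0 to pi: ∫_{0}^{pi} (-2*x**2 - 2*x) cos(x) dx = (2 + 4*pi) - (-2) = 4 + 4*pi.
Hence a_1 = (2/pi)·(4 + 4*pi) = 8/pi + 8.

8/pi + 8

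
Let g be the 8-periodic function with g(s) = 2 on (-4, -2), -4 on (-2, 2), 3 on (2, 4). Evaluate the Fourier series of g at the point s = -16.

s = -16 differs from s = 0 by -2 full period(s), and the series is 8-periodic.
g is continuous at s = 0 with value -4, so the series converges to -4 there.

-4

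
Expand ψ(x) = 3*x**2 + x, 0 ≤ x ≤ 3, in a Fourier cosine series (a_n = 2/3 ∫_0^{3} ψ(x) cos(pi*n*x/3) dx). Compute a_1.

a_1 = 2/3 ∫_0^{3} (3*x**2 + x) cos(pi*x/3) dx.
Integrating by parts twice (tabular method), an antiderivative of (3*x**2 + x) cos(pi*x/3) is 9*x**2*sin(pi*x/3)/pi + 3*x*sin(pi*x/3)/pi + 54*x*cos(pi*x/3)/pi**2 - 162*sin(pi*x/3)/pi**3 + 9*cos(pi*x/3)/pi**2; evaluating from 0 to 3: ∫_{0}^{3} (3*x**2 + x) cos(pi*x/3) dx = (-171/pi**2) - (9/pi**2) = -180/pi**2.
Hence a_1 = (2/3)·(-180/pi**2) = -120/pi**2.

-120/pi**2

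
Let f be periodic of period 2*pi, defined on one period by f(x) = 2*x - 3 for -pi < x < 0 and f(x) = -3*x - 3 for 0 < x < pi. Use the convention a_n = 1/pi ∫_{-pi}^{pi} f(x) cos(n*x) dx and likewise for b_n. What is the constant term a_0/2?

-5*pi/4 - 3

a_0 = 1/pi ∫_{-pi}^{pi} f(x) dx = 1/pi · (-pi*(12 + 5*pi)/2) = -5*pi/2 - 6.
So the constant term a_0/2 = -5*pi/4 - 3.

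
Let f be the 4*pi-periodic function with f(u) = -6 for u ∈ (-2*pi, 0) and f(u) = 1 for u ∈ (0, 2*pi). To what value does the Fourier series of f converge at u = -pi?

f is continuous at u = -pi with value -6, so the series converges to -6 there.

-6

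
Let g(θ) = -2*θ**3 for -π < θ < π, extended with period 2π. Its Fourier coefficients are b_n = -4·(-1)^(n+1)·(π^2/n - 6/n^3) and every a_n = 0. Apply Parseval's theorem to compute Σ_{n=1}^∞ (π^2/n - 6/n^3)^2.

Parseval: Σ b_n^2 = (1/π) ∫_{-π}^{π} g(θ)^2 dθ = 8*pi**6/7.
b_n^2 = 16·(π^2/n - 6/n^3)^2, so the sum equals (8*pi**6/7)/16 = pi**6/14.

pi**6/14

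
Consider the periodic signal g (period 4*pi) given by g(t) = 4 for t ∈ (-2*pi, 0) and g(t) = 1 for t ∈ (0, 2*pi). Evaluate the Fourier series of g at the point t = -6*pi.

t = -6*pi differs from t = -2*pi by -1 full period(s), and the series is 4*pi-periodic.
At t = -2*pi the one-sided limits are g(-2*pi^-) = 1 and g(-2*pi^+) = 4.
By Dirichlet's theorem the series converges to their average, [(1) + (4)]/2 = 5/2.

5/2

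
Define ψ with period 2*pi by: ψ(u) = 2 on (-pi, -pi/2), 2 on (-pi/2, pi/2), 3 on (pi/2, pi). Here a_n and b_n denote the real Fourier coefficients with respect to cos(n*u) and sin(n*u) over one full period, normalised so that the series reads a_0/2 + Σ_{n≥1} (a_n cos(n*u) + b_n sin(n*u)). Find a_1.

-1/pi

a_1 = 1/pi ∫_{-pi}^{pi} ψ(u) cos(u) du.
Split the integral at the breakpoints.
Directly, an antiderivative of (2) cos(u) is 2*sin(u); evaluating from -pi to -pi/2: ∫_{-pi}^{-pi/2} (2) cos(u) du = (-2) - (0) = -2.
Directly, an antiderivative of (2) cos(u) is 2*sin(u); evaluating from -pi/2 to pi/2: ∫_{-pi/2}^{pi/2} (2) cos(u) du = (2) - (-2) = 4.
Directly, an antiderivative of (3) cos(u) is 3*sin(u); evaluating from pi/2 to pi: ∫_{pi/2}^{pi} (3) cos(u) du = (0) - (3) = -3.
Summing the pieces and multiplying by (1/pi) gives a_1 = -1/pi.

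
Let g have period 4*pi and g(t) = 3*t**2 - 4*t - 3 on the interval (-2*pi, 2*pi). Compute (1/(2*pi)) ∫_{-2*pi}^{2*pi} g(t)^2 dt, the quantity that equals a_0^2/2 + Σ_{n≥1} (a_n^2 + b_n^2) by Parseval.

(1/(2*pi)) ∫_{-2*pi}^{2*pi} g(t)^2 dt = (1/(2*pi)) · (4*pi*(-40*pi**2 + 135 + 432*pi**4)/15) = -16*pi**2/3 + 18 + 288*pi**4/5.

-16*pi**2/3 + 18 + 288*pi**4/5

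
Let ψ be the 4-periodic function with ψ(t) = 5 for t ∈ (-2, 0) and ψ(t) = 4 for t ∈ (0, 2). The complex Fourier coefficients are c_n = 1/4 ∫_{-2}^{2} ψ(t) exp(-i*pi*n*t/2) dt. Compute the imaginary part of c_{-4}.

0

Since ψ is real-valued, Im(c_{-4}) = -1/4 ∫_{-2}^{2} ψ(t) sin(-2*pi*t) dt = b_{4}/2.
Split the integral at the breakpoints.
Directly, an antiderivative of (5) sin(-2*pi*t) is 5*cos(2*pi*t)/(2*pi); evaluating from -2 to 0: ∫_{-2}^{0} (5) sin(-2*pi*t) dt = (5/(2*pi)) - (5/(2*pi)) = 0.
Directly, an antiderivative of (4) sin(-2*pi*t) is 2*cos(2*pi*t)/pi; evaluating from 0 to 2: ∫_{0}^{2} (4) sin(-2*pi*t) dt = (2/pi) - (2/pi) = 0.
So ∫_{-2}^{2} ψ(t) sin(-2*pi*t) dt = 0.
Hence Im(c_{-4}) = (-1/4)·(0) = 0.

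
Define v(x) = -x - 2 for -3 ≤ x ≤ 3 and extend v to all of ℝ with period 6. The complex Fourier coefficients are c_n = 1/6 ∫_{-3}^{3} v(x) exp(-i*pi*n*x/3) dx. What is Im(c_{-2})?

3/(2*pi)

Since v is real-valued, Im(c_{-2}) = -1/6 ∫_{-3}^{3} v(x) sin(-2*pi*x/3) dx = b_{2}/2.
Integrating by parts (boundary term plus one more integral), an antiderivative of (-x - 2) sin(-2*pi*x/3) is -3*x*cos(2*pi*x/3)/(2*pi) + 9*sin(2*pi*x/3)/(4*pi**2) - 3*cos(2*pi*x/3)/pi; evaluating from -3 to 3: ∫_{-3}^{3} (-x - 2) sin(-2*pi*x/3) dx = (-15/(2*pi)) - (3/(2*pi)) = -9/pi.
Hence Im(c_{-2}) = (-1/6)·(-9/pi) = 3/(2*pi).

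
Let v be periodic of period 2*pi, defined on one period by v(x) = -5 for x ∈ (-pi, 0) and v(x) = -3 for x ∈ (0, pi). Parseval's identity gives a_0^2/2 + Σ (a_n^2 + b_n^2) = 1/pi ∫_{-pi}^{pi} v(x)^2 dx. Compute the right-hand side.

34

1/pi ∫_{-pi}^{pi} v(x)^2 dx = 1/pi · (34*pi) = 34.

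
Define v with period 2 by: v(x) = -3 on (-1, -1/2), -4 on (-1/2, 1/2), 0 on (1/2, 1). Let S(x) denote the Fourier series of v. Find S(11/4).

0

x = 11/4 differs from x = 3/4 by 1 full period(s), and the series is 2-periodic.
v is continuous at x = 3/4 with value 0, so the series converges to 0 there.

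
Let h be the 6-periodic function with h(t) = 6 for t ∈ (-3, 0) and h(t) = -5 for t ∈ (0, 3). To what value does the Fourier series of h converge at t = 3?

1/2

At t = 3 the one-sided limits are h(3^-) = -5 and h(3^+) = 6.
By Dirichlet's theorem the series converges to their average, [(-5) + (6)]/2 = 1/2.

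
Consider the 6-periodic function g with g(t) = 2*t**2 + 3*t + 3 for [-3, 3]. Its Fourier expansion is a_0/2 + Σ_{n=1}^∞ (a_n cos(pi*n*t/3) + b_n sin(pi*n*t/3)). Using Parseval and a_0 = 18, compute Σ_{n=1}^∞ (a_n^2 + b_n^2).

Parseval: a_0^2/2 + Σ_{n≥1} (a_n^2+b_n^2) = 1/3 ∫_{-3}^{3} g(t)^2 dt = 1368/5.
Subtract a_0^2/2 = 162: Σ (a_n^2+b_n^2) = 558/5.

558/5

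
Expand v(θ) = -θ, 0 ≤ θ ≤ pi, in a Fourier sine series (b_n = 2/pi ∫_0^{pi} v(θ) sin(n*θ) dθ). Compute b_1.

-2

b_1 = 2/pi ∫_0^{pi} (-θ) sin(θ) dθ.
Integrating by parts (boundary term plus one more integral), an antiderivative of (-θ) sin(θ) is θ*cos(θ) - sin(θ); evaluating from 0 to pi: ∫_{0}^{pi} (-θ) sin(θ) dθ = (-pi) - (0) = -pi.
Hence b_1 = (2/pi)·(-pi) = -2.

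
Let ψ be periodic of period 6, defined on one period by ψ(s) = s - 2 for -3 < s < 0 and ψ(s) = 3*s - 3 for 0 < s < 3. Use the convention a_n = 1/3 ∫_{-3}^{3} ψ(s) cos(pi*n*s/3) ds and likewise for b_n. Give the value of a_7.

a_7 = 1/3 ∫_{-3}^{3} ψ(s) cos(7*pi*s/3) ds.
Split the integral at the breakpoints.
Integrating by parts (boundary term plus one more integral), an antiderivative of (s - 2) cos(7*pi*s/3) is 3*s*sin(7*pi*s/3)/(7*pi) - 6*sin(7*pi*s/3)/(7*pi) + 9*cos(7*pi*s/3)/(49*pi**2); evaluating from -3 to 0: ∫_{-3}^{0} (s - 2) cos(7*pi*s/3) ds = (9/(49*pi**2)) - (-9/(49*pi**2)) = 18/(49*pi**2).
Integrating by parts (boundary term plus one more integral), an antiderivative of (3*s - 3) cos(7*pi*s/3) is 9*s*sin(7*pi*s/3)/(7*pi) - 9*sin(7*pi*s/3)/(7*pi) + 27*cos(7*pi*s/3)/(49*pi**2); evaluating from 0 to 3: ∫_{0}^{3} (3*s - 3) cos(7*pi*s/3) ds = (-27/(49*pi**2)) - (27/(49*pi**2)) = -54/(49*pi**2).
Summing the pieces and multiplying by (1/3) gives a_7 = -12/(49*pi**2).

-12/(49*pi**2)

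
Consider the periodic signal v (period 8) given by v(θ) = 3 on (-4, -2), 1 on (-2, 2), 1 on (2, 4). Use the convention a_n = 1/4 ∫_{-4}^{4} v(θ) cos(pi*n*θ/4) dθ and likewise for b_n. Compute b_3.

-2/(3*pi)

b_3 = 1/4 ∫_{-4}^{4} v(θ) sin(3*pi*θ/4) dθ.
Split the integral at the breakpoints.
Directly, an antiderivative of (3) sin(3*pi*θ/4) is -4*cos(3*pi*θ/4)/pi; evaluating from -4 to -2: ∫_{-4}^{-2} (3) sin(3*pi*θ/4) dθ = (0) - (4/pi) = -4/pi.
Directly, an antiderivative of (1) sin(3*pi*θ/4) is -4*cos(3*pi*θ/4)/(3*pi); evaluating from -2 to 2: ∫_{-2}^{2} (1) sin(3*pi*θ/4) dθ = (0) - (0) = 0.
Directly, an antiderivative of (1) sin(3*pi*θ/4) is -4*cos(3*pi*θ/4)/(3*pi); evaluating from 2 to 4: ∫_{2}^{4} (1) sin(3*pi*θ/4) dθ = (4/(3*pi)) - (0) = 4/(3*pi).
Summing the pieces and multiplying by (1/4) gives b_3 = -2/(3*pi).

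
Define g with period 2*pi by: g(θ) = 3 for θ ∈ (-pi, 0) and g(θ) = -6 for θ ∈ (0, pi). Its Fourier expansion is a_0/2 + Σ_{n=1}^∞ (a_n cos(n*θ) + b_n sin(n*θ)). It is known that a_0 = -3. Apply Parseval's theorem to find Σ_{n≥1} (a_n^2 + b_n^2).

81/2

Parseval: a_0^2/2 + Σ_{n≥1} (a_n^2+b_n^2) = 1/pi ∫_{-pi}^{pi} g(θ)^2 dθ = 45.
Subtract a_0^2/2 = 9/2: Σ (a_n^2+b_n^2) = 81/2.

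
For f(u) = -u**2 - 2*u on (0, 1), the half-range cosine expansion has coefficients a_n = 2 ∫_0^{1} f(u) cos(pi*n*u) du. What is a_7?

a_7 = 2 ∫_0^{1} (-u**2 - 2*u) cos(7*pi*u) du.
Integrating by parts twice (tabular method), an antiderivative of (-u**2 - 2*u) cos(7*pi*u) is -u**2*sin(7*pi*u)/(7*pi) - 2*u*sin(7*pi*u)/(7*pi) - 2*u*cos(7*pi*u)/(49*pi**2) + 2*sin(7*pi*u)/(343*pi**3) - 2*cos(7*pi*u)/(49*pi**2); evaluating from 0 to 1: ∫_{0}^{1} (-u**2 - 2*u) cos(7*pi*u) du = (4/(49*pi**2)) - (-2/(49*pi**2)) = 6/(49*pi**2).
Hence a_7 = 2·(6/(49*pi**2)) = 12/(49*pi**2).

12/(49*pi**2)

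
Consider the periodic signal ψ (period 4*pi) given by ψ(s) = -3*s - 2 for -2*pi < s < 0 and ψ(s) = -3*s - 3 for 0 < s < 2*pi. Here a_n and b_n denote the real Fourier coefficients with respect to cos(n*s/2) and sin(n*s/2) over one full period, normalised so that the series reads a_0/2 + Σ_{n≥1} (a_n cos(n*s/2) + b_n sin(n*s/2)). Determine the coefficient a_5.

0

a_5 = (1/(2*pi)) ∫_{-2*pi}^{2*pi} ψ(s) cos(5*s/2) ds.
Split the integral at the breakpoints.
Integrating by parts (boundary term plus one more integral), an antiderivative of (-3*s - 2) cos(5*s/2) is -6*s*sin(5*s/2)/5 - 4*sin(5*s/2)/5 - 12*cos(5*s/2)/25; evaluating from -2*pi to 0: ∫_{-2*pi}^{0} (-3*s - 2) cos(5*s/2) ds = (-12/25) - (12/25) = -24/25.
Integrating by parts (boundary term plus one more integral), an antiderivative of (-3*s - 3) cos(5*s/2) is -6*s*sin(5*s/2)/5 - 6*sin(5*s/2)/5 - 12*cos(5*s/2)/25; evaluating from 0 to 2*pi: ∫_{0}^{2*pi} (-3*s - 3) cos(5*s/2) ds = (12/25) - (-12/25) = 24/25.
Summing the pieces and multiplying by (1/(2*pi)) gives a_5 = 0.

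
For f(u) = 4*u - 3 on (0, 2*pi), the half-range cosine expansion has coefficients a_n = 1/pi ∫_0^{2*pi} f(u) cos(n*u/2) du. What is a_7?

a_7 = 1/pi ∫_0^{2*pi} (4*u - 3) cos(7*u/2) du.
Integrating by parts (boundary term plus one more integral), an antiderivative of (4*u - 3) cos(7*u/2) is 8*u*sin(7*u/2)/7 - 6*sin(7*u/2)/7 + 16*cos(7*u/2)/49; evaluating from 0 to 2*pi: ∫_{0}^{2*pi} (4*u - 3) cos(7*u/2) du = (-16/49) - (16/49) = -32/49.
Hence a_7 = (1/pi)·(-32/49) = -32/(49*pi).

-32/(49*pi)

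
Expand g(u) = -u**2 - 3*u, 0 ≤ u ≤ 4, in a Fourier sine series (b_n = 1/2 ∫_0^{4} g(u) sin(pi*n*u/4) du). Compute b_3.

b_3 = 1/2 ∫_0^{4} (-u**2 - 3*u) sin(3*pi*u/4) du.
Integrating by parts twice (tabular method), an antiderivative of (-u**2 - 3*u) sin(3*pi*u/4) is 4*u**2*cos(3*pi*u/4)/(3*pi) - 32*u*sin(3*pi*u/4)/(9*pi**2) + 4*u*cos(3*pi*u/4)/pi - 16*sin(3*pi*u/4)/(3*pi**2) - 128*cos(3*pi*u/4)/(27*pi**3); evaluating from 0 to 4: ∫_{0}^{4} (-u**2 - 3*u) sin(3*pi*u/4) du = (16*(8 - 63*pi**2)/(27*pi**3)) - (-128/(27*pi**3)) = 16*(16 - 63*pi**2)/(27*pi**3).
Hence b_3 = (1/2)·(16*(16 - 63*pi**2)/(27*pi**3)) = 8*(16 - 63*pi**2)/(27*pi**3).

8*(16 - 63*pi**2)/(27*pi**3)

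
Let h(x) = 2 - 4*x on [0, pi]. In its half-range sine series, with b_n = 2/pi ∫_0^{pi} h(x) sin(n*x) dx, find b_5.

b_5 = 2/pi ∫_0^{pi} (2 - 4*x) sin(5*x) dx.
Integrating by parts (boundary term plus one more integral), an antiderivative of (2 - 4*x) sin(5*x) is 4*x*cos(5*x)/5 - 4*sin(5*x)/25 - 2*cos(5*x)/5; evaluating from 0 to pi: ∫_{0}^{pi} (2 - 4*x) sin(5*x) dx = (2/5 - 4*pi/5) - (-2/5) = 4/5 - 4*pi/5.
Hence b_5 = (2/pi)·(4/5 - 4*pi/5) = 8*(1 - pi)/(5*pi).

8*(1 - pi)/(5*pi)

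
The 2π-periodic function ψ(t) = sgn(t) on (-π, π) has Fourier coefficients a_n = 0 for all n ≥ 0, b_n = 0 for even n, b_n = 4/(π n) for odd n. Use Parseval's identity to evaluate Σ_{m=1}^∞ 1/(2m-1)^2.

Parseval: Σ b_n^2 = (1/π) ∫_{-π}^{π} ψ(t)^2 dt = 2.
Only odd n contribute, with b_n^2 = 16/(π^2 n^2), so Σ_{m≥1} 1/(2m-1)^2 = π^2·(2)/16 = pi**2/8.

pi**2/8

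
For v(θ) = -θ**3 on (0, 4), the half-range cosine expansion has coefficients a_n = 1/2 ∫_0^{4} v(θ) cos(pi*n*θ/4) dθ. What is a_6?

a_6 = 1/2 ∫_0^{4} (-θ**3) cos(3*pi*θ/2) dθ.
Integrating by parts three times (tabular method), an antiderivative of (-θ**3) cos(3*pi*θ/2) is -2*θ**3*sin(3*pi*θ/2)/(3*pi) - 4*θ**2*cos(3*pi*θ/2)/(3*pi**2) + 16*θ*sin(3*pi*θ/2)/(9*pi**3) + 32*cos(3*pi*θ/2)/(27*pi**4); evaluating from 0 to 4: ∫_{0}^{4} (-θ**3) cos(3*pi*θ/2) dθ = (32*(1 - 18*pi**2)/(27*pi**4)) - (32/(27*pi**4)) = -64/(3*pi**2).
Hence a_6 = (1/2)·(-64/(3*pi**2)) = -32/(3*pi**2).

-32/(3*pi**2)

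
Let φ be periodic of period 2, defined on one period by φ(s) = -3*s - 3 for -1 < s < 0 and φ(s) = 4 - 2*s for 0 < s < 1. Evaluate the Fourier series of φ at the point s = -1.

s = -1 differs from s = 1 by -1 full period(s), and the series is 2-periodic.
At s = 1 the one-sided limits are φ(1^-) = 2 and φ(1^+) = 0.
By Dirichlet's theorem the series converges to their average, [(2) + (0)]/2 = 1.

1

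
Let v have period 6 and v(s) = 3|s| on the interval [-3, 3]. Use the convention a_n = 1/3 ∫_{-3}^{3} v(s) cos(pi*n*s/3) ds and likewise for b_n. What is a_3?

a_3 = 1/3 ∫_{-3}^{3} v(s) cos(pi*s) ds.
v is even and cos(pi*s) is even, so the integrand is even and a_3 = 2/3 ∫_0^{3} v(s) cos(pi*s) ds.
Integrating by parts (boundary term plus one more integral), an antiderivative of (3*s) cos(pi*s) is 3*s*sin(pi*s)/pi + 3*cos(pi*s)/pi**2; evaluating from 0 to 3: ∫_{0}^{3} (3*s) cos(pi*s) ds = (-3/pi**2) - (3/pi**2) = -6/pi**2.
Hence a_3 = (2/3)·(-6/pi**2) = -4/pi**2.

-4/pi**2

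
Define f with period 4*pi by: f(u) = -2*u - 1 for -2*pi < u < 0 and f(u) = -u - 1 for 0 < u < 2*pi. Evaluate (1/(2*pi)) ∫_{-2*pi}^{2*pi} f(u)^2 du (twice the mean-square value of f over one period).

-2*pi + 2 + 20*pi**2/3

(1/(2*pi)) ∫_{-2*pi}^{2*pi} f(u)^2 du = (1/(2*pi)) · (4*pi*(-3*pi + 3 + 10*pi**2)/3) = -2*pi + 2 + 20*pi**2/3.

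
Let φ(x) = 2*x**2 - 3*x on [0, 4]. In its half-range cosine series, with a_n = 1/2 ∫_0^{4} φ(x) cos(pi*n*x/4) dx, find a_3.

a_3 = 1/2 ∫_0^{4} (2*x**2 - 3*x) cos(3*pi*x/4) dx.
Integrating by parts twice (tabular method), an antiderivative of (2*x**2 - 3*x) cos(3*pi*x/4) is 8*x**2*sin(3*pi*x/4)/(3*pi) - 4*x*sin(3*pi*x/4)/pi + 64*x*cos(3*pi*x/4)/(9*pi**2) - 256*sin(3*pi*x/4)/(27*pi**3) - 16*cos(3*pi*x/4)/(3*pi**2); evaluating from 0 to 4: ∫_{0}^{4} (2*x**2 - 3*x) cos(3*pi*x/4) dx = (-208/(9*pi**2)) - (-16/(3*pi**2)) = -160/(9*pi**2).
Hence a_3 = (1/2)·(-160/(9*pi**2)) = -80/(9*pi**2).

-80/(9*pi**2)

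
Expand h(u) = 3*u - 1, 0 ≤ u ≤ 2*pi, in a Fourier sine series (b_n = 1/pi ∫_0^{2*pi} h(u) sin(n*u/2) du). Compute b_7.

b_7 = 1/pi ∫_0^{2*pi} (3*u - 1) sin(7*u/2) du.
Integrating by parts (boundary term plus one more integral), an antiderivative of (3*u - 1) sin(7*u/2) is -6*u*cos(7*u/2)/7 + 12*sin(7*u/2)/49 + 2*cos(7*u/2)/7; evaluating from 0 to 2*pi: ∫_{0}^{2*pi} (3*u - 1) sin(7*u/2) du = (-2/7 + 12*pi/7) - (2/7) = -4/7 + 12*pi/7.
Hence b_7 = (1/pi)·(-4/7 + 12*pi/7) = 4*(-1 + 3*pi)/(7*pi).

4*(-1 + 3*pi)/(7*pi)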